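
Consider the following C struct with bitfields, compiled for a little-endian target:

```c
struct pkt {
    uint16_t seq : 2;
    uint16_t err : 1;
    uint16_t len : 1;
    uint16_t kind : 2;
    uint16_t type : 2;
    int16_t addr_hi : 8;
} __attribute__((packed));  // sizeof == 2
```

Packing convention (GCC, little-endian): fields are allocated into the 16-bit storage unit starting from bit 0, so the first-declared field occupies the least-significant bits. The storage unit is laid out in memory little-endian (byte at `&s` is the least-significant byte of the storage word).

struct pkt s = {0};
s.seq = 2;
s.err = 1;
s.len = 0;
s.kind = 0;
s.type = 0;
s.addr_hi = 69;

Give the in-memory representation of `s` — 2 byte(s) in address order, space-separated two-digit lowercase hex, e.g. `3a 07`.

seq:2 = 2 → 0x2 << 0 → word 0x0002
err:1 = 1 → 0x1 << 2 → word 0x0006
len:1 = 0 → 0x0 << 3 → word 0x0006
kind:2 = 0 → 0x0 << 4 → word 0x0006
type:2 = 0 → 0x0 << 6 → word 0x0006
addr_hi:8 = 69 → 0x45 << 8 → word 0x4506
word = 0x4506 → little-endian bytes:
  [0]=0x06  [1]=0x45

06 45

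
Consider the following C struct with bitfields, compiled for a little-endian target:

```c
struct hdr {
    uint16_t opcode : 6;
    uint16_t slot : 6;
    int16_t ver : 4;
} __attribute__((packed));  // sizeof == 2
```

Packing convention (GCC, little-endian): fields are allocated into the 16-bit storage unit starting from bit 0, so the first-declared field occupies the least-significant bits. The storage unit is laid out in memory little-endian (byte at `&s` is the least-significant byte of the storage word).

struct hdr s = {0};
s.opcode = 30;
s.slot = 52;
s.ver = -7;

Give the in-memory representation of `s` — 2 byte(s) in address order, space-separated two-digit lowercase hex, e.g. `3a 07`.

[0+:6] opcode=30 & 0x3f = 0x1e; word=0x001e
[6+:6] slot=52 & 0x3f = 0x34; word=0x0d1e
[12+:4] ver=-7 & 0xf = 0x9; word=0x9d1e
word = 0x9d1e → little-endian bytes:
  [0]=0x1e  [1]=0x9d

1e 9d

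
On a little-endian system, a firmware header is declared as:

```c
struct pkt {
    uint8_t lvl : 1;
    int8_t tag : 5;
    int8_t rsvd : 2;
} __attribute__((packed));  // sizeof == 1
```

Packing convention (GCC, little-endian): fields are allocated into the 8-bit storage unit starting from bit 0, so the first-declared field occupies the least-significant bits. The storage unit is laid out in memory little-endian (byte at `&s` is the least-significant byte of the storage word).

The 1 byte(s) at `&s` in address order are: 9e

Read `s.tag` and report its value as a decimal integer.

[0]=0x9e (little-endian) → word 0x9e
lvl:1 @ bit 0 → (0x9e>>0)&0x1 = 0x0
tag:5 @ bit 1 → (0x9e>>1)&0x1f = 0xf  ←
rsvd:2 @ bit 6 → (0x9e>>6)&0x3 = 0x2
tag signed 5b, MSB=0: value = 15

15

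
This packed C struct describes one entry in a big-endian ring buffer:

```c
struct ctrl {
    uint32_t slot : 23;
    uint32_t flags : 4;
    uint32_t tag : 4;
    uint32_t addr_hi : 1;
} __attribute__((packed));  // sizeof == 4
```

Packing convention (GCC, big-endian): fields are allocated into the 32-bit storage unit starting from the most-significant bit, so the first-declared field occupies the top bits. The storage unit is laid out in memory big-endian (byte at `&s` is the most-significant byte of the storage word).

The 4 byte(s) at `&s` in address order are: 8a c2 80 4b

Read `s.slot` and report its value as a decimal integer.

4546880

[0]=0x8a [1]=0xc2 [2]=0x80 [3]=0x4b (big-endian) → word 0x8ac2804b
slot [9+:23] = (word>>9) & 0x7fffff = 4546880  ←
flags [5+:4] = (word>>5) & 0xf = 2
tag [1+:4] = (word>>1) & 0xf = 5
addr_hi [0+:1] = (word>>0) & 0x1 = 1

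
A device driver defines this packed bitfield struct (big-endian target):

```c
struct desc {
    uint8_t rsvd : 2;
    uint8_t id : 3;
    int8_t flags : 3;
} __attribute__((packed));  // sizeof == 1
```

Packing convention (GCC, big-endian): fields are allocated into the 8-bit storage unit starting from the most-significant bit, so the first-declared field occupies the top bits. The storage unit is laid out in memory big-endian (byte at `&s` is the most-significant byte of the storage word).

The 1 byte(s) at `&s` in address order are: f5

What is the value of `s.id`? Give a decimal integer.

[0]=0xf5 (big-endian) → word 0xf5
rsvd:2 @ bit 6 → (0xf5>>6)&0x3 = 0x3
id:3 @ bit 3 → (0xf5>>3)&0x7 = 0x6  ←
flags:3 @ bit 0 → (0xf5>>0)&0x7 = 0x5

6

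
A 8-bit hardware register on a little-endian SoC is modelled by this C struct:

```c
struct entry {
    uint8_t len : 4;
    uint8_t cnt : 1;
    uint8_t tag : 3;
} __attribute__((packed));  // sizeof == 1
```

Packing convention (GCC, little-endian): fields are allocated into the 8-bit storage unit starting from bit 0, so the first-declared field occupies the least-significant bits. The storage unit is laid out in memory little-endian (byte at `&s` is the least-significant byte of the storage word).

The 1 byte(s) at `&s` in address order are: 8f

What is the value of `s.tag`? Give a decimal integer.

[0]=0x8f (little-endian) → word 0x8f
len:4 @ bit 0 → (0x8f>>0)&0xf = 0xf
cnt:1 @ bit 4 → (0x8f>>4)&0x1 = 0x0
tag:3 @ bit 5 → (0x8f>>5)&0x7 = 0x4  ←

4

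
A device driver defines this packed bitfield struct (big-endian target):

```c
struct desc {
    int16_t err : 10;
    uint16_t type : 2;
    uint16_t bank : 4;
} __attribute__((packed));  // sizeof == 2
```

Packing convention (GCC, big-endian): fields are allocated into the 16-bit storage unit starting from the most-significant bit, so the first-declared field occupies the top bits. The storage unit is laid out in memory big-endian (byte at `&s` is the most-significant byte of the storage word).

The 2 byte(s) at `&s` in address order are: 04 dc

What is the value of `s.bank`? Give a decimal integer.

12

[0]=0x04 [1]=0xdc (big-endian) → word 0x04dc
err [6+:10] = (word>>6) & 0x3ff = 19
type [4+:2] = (word>>4) & 0x3 = 1
bank [0+:4] = (word>>0) & 0xf = 12  ←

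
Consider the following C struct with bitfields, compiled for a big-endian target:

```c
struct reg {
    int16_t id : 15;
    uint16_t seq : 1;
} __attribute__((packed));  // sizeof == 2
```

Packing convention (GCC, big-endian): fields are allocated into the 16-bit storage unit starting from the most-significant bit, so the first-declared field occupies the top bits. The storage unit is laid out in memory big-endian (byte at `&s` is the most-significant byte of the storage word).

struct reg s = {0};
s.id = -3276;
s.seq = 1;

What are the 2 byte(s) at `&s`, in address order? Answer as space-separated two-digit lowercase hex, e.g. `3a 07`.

e6 69

id (15b) val=-3276 bits=0x7334 at bit 1: 0xe668
seq (1b) val=1 bits=0x1 at bit 0: 0xe669
word = 0xe669 → big-endian bytes:
  [0]=0xe6  [1]=0x69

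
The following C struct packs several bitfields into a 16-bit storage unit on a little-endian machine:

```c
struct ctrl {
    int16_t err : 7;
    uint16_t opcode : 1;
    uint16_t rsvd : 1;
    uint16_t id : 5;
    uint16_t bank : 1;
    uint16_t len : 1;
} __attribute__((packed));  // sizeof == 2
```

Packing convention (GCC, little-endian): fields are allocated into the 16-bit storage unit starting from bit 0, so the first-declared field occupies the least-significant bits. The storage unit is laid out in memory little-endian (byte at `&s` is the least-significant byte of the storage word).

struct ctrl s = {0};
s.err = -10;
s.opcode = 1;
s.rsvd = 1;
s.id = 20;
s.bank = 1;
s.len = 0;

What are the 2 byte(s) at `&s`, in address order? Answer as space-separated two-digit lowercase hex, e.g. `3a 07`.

[0+:7] err=-10 & 0x7f = 0x76; word=0x0076
[7+:1] opcode=1 & 0x1 = 0x1; word=0x00f6
[8+:1] rsvd=1 & 0x1 = 0x1; word=0x01f6
[9+:5] id=20 & 0x1f = 0x14; word=0x29f6
[14+:1] bank=1 & 0x1 = 0x1; word=0x69f6
[15+:1] len=0 & 0x1 = 0x0; word=0x69f6
word = 0x69f6 → little-endian bytes:
  [0]=0xf6  [1]=0x69

f6 69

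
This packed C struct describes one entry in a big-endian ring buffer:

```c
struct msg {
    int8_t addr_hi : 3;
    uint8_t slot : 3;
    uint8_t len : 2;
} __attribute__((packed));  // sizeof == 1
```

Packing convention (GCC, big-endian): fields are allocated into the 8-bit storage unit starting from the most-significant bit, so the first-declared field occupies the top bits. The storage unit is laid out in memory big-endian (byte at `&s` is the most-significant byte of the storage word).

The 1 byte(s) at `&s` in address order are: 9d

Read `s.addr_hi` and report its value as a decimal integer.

-4

[0]=0x9d (big-endian) → word 0x9d
addr_hi [5+:3] = (word>>5) & 0x7 = 4  ←
slot [2+:3] = (word>>2) & 0x7 = 7
len [0+:2] = (word>>0) & 0x3 = 1
addr_hi signed 3b, MSB=1: 4 - 8 = -4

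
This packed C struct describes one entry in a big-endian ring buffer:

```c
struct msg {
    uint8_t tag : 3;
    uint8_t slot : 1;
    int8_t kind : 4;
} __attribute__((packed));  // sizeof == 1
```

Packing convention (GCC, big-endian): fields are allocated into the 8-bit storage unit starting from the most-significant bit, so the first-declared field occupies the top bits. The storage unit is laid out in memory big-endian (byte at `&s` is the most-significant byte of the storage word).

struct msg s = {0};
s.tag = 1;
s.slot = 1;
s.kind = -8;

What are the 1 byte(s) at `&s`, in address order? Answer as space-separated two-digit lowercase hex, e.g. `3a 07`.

tag (3b) val=1 bits=0x1 at bit 5: 0x20
slot (1b) val=1 bits=0x1 at bit 4: 0x30
kind (4b) val=-8 bits=0x8 at bit 0: 0x38
word = 0x38 → big-endian bytes:
  [0]=0x38

38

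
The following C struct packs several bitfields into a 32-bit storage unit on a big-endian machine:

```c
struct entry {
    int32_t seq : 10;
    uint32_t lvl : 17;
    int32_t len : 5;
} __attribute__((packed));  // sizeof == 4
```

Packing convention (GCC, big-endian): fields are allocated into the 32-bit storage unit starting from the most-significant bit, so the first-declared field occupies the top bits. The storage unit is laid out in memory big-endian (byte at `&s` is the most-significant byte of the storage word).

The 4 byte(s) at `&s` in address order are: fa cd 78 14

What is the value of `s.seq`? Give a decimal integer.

-21

[0]=0xfa [1]=0xcd [2]=0x78 [3]=0x14 (big-endian) → word 0xfacd7814
seq [22+:10] = (word>>22) & 0x3ff = 1003  ←
lvl [5+:17] = (word>>5) & 0x1ffff = 27584
len [0+:5] = (word>>0) & 0x1f = 20
seq signed 10b, MSB=1: 1003 - 1024 = -21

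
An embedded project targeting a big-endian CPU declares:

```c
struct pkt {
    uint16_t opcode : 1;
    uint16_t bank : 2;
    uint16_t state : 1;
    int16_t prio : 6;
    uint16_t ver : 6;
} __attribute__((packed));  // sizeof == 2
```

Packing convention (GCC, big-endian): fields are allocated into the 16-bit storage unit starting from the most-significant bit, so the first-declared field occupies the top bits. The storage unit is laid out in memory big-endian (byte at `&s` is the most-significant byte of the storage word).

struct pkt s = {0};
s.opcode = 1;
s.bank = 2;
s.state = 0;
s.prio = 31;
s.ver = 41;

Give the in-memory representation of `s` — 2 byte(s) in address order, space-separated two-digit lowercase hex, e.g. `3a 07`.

opcode (1b) val=1 bits=0x1 at bit 15: 0x8000
bank (2b) val=2 bits=0x2 at bit 13: 0xc000
state (1b) val=0 bits=0x0 at bit 12: 0xc000
prio (6b) val=31 bits=0x1f at bit 6: 0xc7c0
ver (6b) val=41 bits=0x29 at bit 0: 0xc7e9
word = 0xc7e9 → big-endian bytes:
  [0]=0xc7  [1]=0xe9

c7 e9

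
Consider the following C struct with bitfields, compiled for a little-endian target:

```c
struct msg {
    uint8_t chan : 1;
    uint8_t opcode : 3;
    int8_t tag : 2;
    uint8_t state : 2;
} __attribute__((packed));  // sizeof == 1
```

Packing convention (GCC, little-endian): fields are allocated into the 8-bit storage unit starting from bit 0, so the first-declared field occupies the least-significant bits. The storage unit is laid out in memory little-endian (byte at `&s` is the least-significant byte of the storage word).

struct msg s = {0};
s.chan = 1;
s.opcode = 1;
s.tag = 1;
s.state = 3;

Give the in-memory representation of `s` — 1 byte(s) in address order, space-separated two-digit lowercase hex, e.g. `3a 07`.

d3

chan:1 = 1 → 0x1 << 0 → word 0x01
opcode:3 = 1 → 0x1 << 1 → word 0x03
tag:2 = 1 → 0x1 << 4 → word 0x13
state:2 = 3 → 0x3 << 6 → word 0xd3
word = 0xd3 → little-endian bytes:
  [0]=0xd3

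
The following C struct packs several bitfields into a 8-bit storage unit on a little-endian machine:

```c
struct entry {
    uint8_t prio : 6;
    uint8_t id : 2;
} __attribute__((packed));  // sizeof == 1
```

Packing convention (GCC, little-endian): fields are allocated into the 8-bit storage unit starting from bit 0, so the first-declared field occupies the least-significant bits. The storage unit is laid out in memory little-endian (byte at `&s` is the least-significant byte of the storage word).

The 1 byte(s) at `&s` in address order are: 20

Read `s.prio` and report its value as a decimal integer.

[0]=0x20 (little-endian) → word 0x20
prio:6 @ bit 0 → (0x20>>0)&0x3f = 0x20  ←
id:2 @ bit 6 → (0x20>>6)&0x3 = 0x0

32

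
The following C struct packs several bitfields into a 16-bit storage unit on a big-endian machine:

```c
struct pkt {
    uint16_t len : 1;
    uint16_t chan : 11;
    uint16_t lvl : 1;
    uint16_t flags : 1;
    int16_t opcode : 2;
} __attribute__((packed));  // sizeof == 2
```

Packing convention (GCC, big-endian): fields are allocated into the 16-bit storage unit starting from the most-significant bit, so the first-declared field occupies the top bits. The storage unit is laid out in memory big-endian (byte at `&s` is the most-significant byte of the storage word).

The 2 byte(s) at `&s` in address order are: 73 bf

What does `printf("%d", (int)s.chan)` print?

[0]=0x73 [1]=0xbf (big-endian) → word 0x73bf
len:1 @ bit 15 → (0x73bf>>15)&0x1 = 0x0
chan:11 @ bit 4 → (0x73bf>>4)&0x7ff = 0x73b  ←
lvl:1 @ bit 3 → (0x73bf>>3)&0x1 = 0x1
flags:1 @ bit 2 → (0x73bf>>2)&0x1 = 0x1
opcode:2 @ bit 0 → (0x73bf>>0)&0x3 = 0x3

1851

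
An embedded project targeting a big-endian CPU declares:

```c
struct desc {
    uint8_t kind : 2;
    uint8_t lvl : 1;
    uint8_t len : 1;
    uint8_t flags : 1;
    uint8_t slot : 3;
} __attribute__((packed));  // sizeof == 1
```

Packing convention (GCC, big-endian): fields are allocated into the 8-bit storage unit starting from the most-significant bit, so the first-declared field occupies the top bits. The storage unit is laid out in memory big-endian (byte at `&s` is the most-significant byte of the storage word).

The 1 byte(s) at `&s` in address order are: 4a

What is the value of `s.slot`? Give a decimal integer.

2

[0]=0x4a (big-endian) → word 0x4a
kind [6+:2] = (word>>6) & 0x3 = 1
lvl [5+:1] = (word>>5) & 0x1 = 0
len [4+:1] = (word>>4) & 0x1 = 0
flags [3+:1] = (word>>3) & 0x1 = 1
slot [0+:3] = (word>>0) & 0x7 = 2  ←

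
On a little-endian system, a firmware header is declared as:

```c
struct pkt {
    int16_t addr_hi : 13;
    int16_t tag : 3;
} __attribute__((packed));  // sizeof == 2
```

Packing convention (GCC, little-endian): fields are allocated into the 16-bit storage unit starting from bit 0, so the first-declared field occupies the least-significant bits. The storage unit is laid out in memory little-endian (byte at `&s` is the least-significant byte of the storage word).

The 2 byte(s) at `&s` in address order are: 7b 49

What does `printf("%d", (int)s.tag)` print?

[0]=0x7b [1]=0x49 (little-endian) → word 0x497b
addr_hi:13 @ bit 0 → (0x497b>>0)&0x1fff = 0x97b
tag:3 @ bit 13 → (0x497b>>13)&0x7 = 0x2  ←
tag signed 3b, MSB=0: value = 2

2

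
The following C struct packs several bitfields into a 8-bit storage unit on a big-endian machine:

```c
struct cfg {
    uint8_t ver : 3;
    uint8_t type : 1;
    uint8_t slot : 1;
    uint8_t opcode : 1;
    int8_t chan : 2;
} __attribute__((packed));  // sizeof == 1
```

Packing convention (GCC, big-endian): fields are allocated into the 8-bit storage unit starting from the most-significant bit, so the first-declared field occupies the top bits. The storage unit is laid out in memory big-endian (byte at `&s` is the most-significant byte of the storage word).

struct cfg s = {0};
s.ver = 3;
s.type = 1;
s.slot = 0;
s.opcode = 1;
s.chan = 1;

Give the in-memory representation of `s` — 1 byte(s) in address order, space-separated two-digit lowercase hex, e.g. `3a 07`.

75

ver:3 = 3 → 0x3 << 5 → word 0x60
type:1 = 1 → 0x1 << 4 → word 0x70
slot:1 = 0 → 0x0 << 3 → word 0x70
opcode:1 = 1 → 0x1 << 2 → word 0x74
chan:2 = 1 → 0x1 << 0 → word 0x75
word = 0x75 → big-endian bytes:
  [0]=0x75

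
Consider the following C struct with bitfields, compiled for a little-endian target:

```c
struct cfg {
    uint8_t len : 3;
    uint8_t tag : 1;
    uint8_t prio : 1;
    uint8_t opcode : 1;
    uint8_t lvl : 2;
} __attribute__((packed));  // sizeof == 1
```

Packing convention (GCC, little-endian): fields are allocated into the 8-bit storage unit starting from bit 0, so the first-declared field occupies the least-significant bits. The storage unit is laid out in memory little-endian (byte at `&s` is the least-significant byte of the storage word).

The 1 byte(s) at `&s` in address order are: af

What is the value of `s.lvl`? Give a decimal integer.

[0]=0xaf (little-endian) → word 0xaf
len:3 @ bit 0 → (0xaf>>0)&0x7 = 0x7
tag:1 @ bit 3 → (0xaf>>3)&0x1 = 0x1
prio:1 @ bit 4 → (0xaf>>4)&0x1 = 0x0
opcode:1 @ bit 5 → (0xaf>>5)&0x1 = 0x1
lvl:2 @ bit 6 → (0xaf>>6)&0x3 = 0x2  ←

2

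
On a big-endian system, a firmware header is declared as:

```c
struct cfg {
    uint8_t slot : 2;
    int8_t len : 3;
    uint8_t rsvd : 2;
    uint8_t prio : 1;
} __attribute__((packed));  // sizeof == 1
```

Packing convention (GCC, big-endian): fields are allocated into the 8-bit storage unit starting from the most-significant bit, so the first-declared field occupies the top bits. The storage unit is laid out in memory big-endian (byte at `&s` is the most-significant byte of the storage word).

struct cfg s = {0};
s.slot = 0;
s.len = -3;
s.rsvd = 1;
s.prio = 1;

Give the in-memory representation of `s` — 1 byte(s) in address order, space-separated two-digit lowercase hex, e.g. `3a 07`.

slot (2b) val=0 bits=0x0 at bit 6: 0x00
len (3b) val=-3 bits=0x5 at bit 3: 0x28
rsvd (2b) val=1 bits=0x1 at bit 1: 0x2a
prio (1b) val=1 bits=0x1 at bit 0: 0x2b
word = 0x2b → big-endian bytes:
  [0]=0x2b

2b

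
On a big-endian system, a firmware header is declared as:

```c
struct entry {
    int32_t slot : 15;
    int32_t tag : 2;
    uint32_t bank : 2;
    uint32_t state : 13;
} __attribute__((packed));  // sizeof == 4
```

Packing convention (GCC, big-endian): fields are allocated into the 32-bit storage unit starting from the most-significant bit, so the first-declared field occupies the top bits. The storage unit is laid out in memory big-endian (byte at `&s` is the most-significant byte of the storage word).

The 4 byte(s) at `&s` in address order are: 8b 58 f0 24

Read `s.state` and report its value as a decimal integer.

[0]=0x8b [1]=0x58 [2]=0xf0 [3]=0x24 (big-endian) → word 0x8b58f024
slot:15 @ bit 17 → (0x8b58f024>>17)&0x7fff = 0x45ac
tag:2 @ bit 15 → (0x8b58f024>>15)&0x3 = 0x1
bank:2 @ bit 13 → (0x8b58f024>>13)&0x3 = 0x3
state:13 @ bit 0 → (0x8b58f024>>0)&0x1fff = 0x1024  ←

4132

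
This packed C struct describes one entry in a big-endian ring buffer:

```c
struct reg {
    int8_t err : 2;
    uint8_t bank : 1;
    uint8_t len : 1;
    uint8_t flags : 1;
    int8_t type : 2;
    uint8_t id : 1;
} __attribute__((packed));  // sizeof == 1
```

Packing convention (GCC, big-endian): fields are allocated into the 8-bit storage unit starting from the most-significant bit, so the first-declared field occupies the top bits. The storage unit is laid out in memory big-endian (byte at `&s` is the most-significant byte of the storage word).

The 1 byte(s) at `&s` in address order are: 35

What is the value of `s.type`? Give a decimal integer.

[0]=0x35 (big-endian) → word 0x35
err:2 @ bit 6 → (0x35>>6)&0x3 = 0x0
bank:1 @ bit 5 → (0x35>>5)&0x1 = 0x1
len:1 @ bit 4 → (0x35>>4)&0x1 = 0x1
flags:1 @ bit 3 → (0x35>>3)&0x1 = 0x0
type:2 @ bit 1 → (0x35>>1)&0x3 = 0x2  ←
id:1 @ bit 0 → (0x35>>0)&0x1 = 0x1
type signed 2b, MSB=1: 2 - 4 = -2

-2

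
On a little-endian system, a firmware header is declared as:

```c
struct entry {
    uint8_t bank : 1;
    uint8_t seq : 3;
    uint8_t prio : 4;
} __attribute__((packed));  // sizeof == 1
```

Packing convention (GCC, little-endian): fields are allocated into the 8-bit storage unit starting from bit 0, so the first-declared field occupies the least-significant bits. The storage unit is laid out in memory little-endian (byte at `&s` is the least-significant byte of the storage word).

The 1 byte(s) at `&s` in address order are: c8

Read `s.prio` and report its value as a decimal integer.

12

[0]=0xc8 (little-endian) → word 0xc8
bank [0+:1] = (word>>0) & 0x1 = 0
seq [1+:3] = (word>>1) & 0x7 = 4
prio [4+:4] = (word>>4) & 0xf = 12  ←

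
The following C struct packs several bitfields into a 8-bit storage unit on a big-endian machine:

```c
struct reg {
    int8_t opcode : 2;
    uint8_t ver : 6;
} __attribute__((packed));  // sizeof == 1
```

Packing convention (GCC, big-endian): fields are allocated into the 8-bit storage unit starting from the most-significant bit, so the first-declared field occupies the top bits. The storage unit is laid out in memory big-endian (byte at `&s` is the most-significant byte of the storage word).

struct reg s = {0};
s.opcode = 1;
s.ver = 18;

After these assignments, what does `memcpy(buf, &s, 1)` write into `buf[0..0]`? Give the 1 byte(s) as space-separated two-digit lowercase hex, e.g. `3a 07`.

[6+:2] opcode=1 & 0x3 = 0x1; word=0x40
[0+:6] ver=18 & 0x3f = 0x12; word=0x52
word = 0x52 → big-endian bytes:
  [0]=0x52

52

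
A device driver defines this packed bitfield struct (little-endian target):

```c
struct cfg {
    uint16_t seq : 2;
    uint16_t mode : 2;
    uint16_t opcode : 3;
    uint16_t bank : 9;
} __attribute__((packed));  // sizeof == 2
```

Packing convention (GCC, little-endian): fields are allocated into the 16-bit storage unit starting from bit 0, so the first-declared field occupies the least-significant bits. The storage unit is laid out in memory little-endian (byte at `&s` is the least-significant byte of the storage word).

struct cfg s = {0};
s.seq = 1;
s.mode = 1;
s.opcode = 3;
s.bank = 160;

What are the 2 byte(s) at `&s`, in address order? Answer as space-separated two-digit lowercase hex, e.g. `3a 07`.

35 50

seq:2 = 1 → 0x1 << 0 → word 0x0001
mode:2 = 1 → 0x1 << 2 → word 0x0005
opcode:3 = 3 → 0x3 << 4 → word 0x0035
bank:9 = 160 → 0xa0 << 7 → word 0x5035
word = 0x5035 → little-endian bytes:
  [0]=0x35  [1]=0x50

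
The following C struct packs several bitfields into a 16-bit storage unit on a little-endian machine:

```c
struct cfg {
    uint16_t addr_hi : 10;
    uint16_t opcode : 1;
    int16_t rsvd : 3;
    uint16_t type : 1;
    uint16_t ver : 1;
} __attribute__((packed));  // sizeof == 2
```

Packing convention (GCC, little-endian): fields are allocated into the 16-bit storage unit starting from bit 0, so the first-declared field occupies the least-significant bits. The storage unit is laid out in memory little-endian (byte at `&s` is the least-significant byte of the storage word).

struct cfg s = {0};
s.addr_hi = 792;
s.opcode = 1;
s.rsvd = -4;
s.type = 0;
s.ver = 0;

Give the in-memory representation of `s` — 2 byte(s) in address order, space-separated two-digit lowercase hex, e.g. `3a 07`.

18 27

addr_hi (10b) val=792 bits=0x318 at bit 0: 0x0318
opcode (1b) val=1 bits=0x1 at bit 10: 0x0718
rsvd (3b) val=-4 bits=0x4 at bit 11: 0x2718
type (1b) val=0 bits=0x0 at bit 14: 0x2718
ver (1b) val=0 bits=0x0 at bit 15: 0x2718
word = 0x2718 → little-endian bytes:
  [0]=0x18  [1]=0x27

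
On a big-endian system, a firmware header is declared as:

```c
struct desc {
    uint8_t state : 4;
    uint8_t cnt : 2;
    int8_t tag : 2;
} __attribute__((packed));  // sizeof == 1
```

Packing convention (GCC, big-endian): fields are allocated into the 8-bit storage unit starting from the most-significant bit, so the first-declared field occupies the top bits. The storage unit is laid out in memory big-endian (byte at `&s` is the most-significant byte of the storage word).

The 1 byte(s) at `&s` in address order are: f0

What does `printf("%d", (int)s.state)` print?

[0]=0xf0 (big-endian) → word 0xf0
state [4+:4] = (word>>4) & 0xf = 15  ←
cnt [2+:2] = (word>>2) & 0x3 = 0
tag [0+:2] = (word>>0) & 0x3 = 0

15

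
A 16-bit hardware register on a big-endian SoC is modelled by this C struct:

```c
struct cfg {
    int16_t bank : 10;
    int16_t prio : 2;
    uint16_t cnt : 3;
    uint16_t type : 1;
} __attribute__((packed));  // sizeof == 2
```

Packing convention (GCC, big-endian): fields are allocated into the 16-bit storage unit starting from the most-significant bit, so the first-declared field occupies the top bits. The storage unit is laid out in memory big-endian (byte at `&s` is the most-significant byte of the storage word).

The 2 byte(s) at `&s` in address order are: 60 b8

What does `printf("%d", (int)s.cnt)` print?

[0]=0x60 [1]=0xb8 (big-endian) → word 0x60b8
bank [6+:10] = (word>>6) & 0x3ff = 386
prio [4+:2] = (word>>4) & 0x3 = 3
cnt [1+:3] = (word>>1) & 0x7 = 4  ←
type [0+:1] = (word>>0) & 0x1 = 0

4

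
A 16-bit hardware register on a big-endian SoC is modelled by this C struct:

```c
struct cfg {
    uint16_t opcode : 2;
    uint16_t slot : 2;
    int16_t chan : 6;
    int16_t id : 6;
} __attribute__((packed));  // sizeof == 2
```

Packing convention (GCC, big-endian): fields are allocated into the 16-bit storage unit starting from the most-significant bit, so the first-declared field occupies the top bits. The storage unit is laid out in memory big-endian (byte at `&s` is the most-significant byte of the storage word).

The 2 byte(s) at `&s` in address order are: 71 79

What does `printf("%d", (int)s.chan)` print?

[0]=0x71 [1]=0x79 (big-endian) → word 0x7179
opcode:2 @ bit 14 → (0x7179>>14)&0x3 = 0x1
slot:2 @ bit 12 → (0x7179>>12)&0x3 = 0x3
chan:6 @ bit 6 → (0x7179>>6)&0x3f = 0x5  ←
id:6 @ bit 0 → (0x7179>>0)&0x3f = 0x39
chan signed 6b, MSB=0: value = 5

5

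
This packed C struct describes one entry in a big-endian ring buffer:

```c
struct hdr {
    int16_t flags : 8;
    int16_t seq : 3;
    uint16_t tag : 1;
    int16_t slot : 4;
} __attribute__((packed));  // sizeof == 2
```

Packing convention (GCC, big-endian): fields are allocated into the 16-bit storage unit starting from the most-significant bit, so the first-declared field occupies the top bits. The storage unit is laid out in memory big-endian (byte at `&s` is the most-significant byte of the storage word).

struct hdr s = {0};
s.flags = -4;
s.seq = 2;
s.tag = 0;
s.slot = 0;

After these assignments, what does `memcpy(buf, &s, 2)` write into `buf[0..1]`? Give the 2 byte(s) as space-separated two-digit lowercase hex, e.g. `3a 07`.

flags (8b) val=-4 bits=0xfc at bit 8: 0xfc00
seq (3b) val=2 bits=0x2 at bit 5: 0xfc40
tag (1b) val=0 bits=0x0 at bit 4: 0xfc40
slot (4b) val=0 bits=0x0 at bit 0: 0xfc40
word = 0xfc40 → big-endian bytes:
  [0]=0xfc  [1]=0x40

fc 40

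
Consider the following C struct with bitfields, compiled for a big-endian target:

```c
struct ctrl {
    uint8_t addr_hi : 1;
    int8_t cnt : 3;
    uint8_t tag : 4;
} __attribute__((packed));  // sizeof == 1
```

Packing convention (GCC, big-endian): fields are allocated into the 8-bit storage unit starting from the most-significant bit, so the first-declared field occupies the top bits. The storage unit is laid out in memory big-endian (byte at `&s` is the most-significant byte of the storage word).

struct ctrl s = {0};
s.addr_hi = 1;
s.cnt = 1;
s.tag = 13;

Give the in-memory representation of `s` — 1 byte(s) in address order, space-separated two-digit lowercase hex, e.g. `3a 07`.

9d

addr_hi:1 = 1 → 0x1 << 7 → word 0x80
cnt:3 = 1 → 0x1 << 4 → word 0x90
tag:4 = 13 → 0xd << 0 → word 0x9d
word = 0x9d → big-endian bytes:
  [0]=0x9d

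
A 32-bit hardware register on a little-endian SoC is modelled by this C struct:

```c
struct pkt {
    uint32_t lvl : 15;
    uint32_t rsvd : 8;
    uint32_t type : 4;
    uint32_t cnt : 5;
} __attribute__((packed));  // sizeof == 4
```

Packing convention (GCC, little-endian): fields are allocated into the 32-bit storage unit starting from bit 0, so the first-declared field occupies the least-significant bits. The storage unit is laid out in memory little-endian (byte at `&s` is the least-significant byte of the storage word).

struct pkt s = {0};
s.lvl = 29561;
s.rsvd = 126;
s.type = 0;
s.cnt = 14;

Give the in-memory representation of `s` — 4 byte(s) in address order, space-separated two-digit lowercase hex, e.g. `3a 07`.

79 73 3f 70

lvl (15b) val=29561 bits=0x7379 at bit 0: 0x00007379
rsvd (8b) val=126 bits=0x7e at bit 15: 0x003f7379
type (4b) val=0 bits=0x0 at bit 23: 0x003f7379
cnt (5b) val=14 bits=0xe at bit 27: 0x703f7379
word = 0x703f7379 → little-endian bytes:
  [0]=0x79  [1]=0x73  [2]=0x3f  [3]=0x70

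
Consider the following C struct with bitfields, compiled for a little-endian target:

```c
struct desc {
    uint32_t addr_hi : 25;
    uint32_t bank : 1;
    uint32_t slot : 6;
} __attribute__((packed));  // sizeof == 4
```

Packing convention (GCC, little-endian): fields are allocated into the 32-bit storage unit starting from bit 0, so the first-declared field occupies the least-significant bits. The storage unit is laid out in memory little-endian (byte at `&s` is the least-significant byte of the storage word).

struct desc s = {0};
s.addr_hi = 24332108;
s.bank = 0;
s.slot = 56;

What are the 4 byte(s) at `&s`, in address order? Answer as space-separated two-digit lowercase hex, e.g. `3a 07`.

addr_hi:25 = 24332108 → 0x173474c << 0 → word 0x0173474c
bank:1 = 0 → 0x0 << 25 → word 0x0173474c
slot:6 = 56 → 0x38 << 26 → word 0xe173474c
word = 0xe173474c → little-endian bytes:
  [0]=0x4c  [1]=0x47  [2]=0x73  [3]=0xe1

4c 47 73 e1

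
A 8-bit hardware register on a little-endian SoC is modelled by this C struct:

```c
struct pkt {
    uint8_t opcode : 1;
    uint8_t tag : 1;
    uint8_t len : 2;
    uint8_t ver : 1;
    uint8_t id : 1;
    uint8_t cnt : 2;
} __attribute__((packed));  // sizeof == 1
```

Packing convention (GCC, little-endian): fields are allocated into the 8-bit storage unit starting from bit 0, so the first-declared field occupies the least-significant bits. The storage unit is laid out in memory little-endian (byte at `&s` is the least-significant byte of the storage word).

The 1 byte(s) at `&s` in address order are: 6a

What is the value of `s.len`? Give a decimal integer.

2

[0]=0x6a (little-endian) → word 0x6a
opcode:1 @ bit 0 → (0x6a>>0)&0x1 = 0x0
tag:1 @ bit 1 → (0x6a>>1)&0x1 = 0x1
len:2 @ bit 2 → (0x6a>>2)&0x3 = 0x2  ←
ver:1 @ bit 4 → (0x6a>>4)&0x1 = 0x0
id:1 @ bit 5 → (0x6a>>5)&0x1 = 0x1
cnt:2 @ bit 6 → (0x6a>>6)&0x3 = 0x1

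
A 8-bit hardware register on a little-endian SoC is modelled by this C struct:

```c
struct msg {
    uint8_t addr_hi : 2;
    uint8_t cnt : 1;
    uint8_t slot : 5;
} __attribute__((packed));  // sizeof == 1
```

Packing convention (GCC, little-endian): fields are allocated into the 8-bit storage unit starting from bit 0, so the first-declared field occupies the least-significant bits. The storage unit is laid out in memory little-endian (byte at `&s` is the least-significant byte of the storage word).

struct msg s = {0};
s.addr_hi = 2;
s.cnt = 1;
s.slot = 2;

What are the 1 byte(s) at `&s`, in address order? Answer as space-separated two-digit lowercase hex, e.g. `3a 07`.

addr_hi:2 = 2 → 0x2 << 0 → word 0x02
cnt:1 = 1 → 0x1 << 2 → word 0x06
slot:5 = 2 → 0x2 << 3 → word 0x16
word = 0x16 → little-endian bytes:
  [0]=0x16

16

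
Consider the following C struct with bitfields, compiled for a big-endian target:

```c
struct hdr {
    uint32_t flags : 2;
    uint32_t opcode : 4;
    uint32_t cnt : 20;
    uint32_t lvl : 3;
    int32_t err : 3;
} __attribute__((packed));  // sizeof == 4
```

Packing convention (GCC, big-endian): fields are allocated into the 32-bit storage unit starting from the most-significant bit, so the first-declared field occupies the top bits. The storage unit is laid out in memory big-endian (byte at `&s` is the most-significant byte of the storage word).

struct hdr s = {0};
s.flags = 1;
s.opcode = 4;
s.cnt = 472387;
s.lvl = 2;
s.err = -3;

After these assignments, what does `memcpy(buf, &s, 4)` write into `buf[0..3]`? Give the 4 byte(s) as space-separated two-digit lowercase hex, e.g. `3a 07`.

51 cd 50 d5

[30+:2] flags=1 & 0x3 = 0x1; word=0x40000000
[26+:4] opcode=4 & 0xf = 0x4; word=0x50000000
[6+:20] cnt=472387 & 0xfffff = 0x73543; word=0x51cd50c0
[3+:3] lvl=2 & 0x7 = 0x2; word=0x51cd50d0
[0+:3] err=-3 & 0x7 = 0x5; word=0x51cd50d5
word = 0x51cd50d5 → big-endian bytes:
  [0]=0x51  [1]=0xcd  [2]=0x50  [3]=0xd5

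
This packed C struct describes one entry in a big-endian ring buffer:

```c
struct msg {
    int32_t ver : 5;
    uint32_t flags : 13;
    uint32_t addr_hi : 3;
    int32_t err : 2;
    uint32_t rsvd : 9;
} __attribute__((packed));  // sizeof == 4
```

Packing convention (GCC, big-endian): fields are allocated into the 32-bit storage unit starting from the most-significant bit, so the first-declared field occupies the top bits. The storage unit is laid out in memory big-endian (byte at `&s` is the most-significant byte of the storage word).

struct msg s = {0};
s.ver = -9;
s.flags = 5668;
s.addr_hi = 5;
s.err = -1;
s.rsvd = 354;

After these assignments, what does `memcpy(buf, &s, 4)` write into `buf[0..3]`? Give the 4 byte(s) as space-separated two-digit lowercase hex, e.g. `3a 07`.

ver (5b) val=-9 bits=0x17 at bit 27: 0xb8000000
flags (13b) val=5668 bits=0x1624 at bit 14: 0xbd890000
addr_hi (3b) val=5 bits=0x5 at bit 11: 0xbd892800
err (2b) val=-1 bits=0x3 at bit 9: 0xbd892e00
rsvd (9b) val=354 bits=0x162 at bit 0: 0xbd892f62
word = 0xbd892f62 → big-endian bytes:
  [0]=0xbd  [1]=0x89  [2]=0x2f  [3]=0x62

bd 89 2f 62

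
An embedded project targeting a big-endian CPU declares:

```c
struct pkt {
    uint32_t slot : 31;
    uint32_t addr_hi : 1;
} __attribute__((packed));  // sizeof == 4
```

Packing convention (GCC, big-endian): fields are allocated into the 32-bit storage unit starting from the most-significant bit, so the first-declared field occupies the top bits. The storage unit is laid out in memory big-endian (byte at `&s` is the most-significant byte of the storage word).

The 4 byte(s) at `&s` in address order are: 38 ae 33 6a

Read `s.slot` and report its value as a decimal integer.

475470261

[0]=0x38 [1]=0xae [2]=0x33 [3]=0x6a (big-endian) → word 0x38ae336a
slot [1+:31] = (word>>1) & 0x7fffffff = 475470261  ←
addr_hi [0+:1] = (word>>0) & 0x1 = 0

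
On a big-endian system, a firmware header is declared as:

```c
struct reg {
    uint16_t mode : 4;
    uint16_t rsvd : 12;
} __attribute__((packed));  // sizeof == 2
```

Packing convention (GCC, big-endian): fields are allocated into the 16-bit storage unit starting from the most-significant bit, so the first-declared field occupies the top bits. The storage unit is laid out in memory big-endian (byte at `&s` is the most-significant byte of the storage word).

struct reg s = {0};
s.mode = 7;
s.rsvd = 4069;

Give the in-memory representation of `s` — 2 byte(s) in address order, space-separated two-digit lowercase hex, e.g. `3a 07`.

7f e5

mode (4b) val=7 bits=0x7 at bit 12: 0x7000
rsvd (12b) val=4069 bits=0xfe5 at bit 0: 0x7fe5
word = 0x7fe5 → big-endian bytes:
  [0]=0x7f  [1]=0xe5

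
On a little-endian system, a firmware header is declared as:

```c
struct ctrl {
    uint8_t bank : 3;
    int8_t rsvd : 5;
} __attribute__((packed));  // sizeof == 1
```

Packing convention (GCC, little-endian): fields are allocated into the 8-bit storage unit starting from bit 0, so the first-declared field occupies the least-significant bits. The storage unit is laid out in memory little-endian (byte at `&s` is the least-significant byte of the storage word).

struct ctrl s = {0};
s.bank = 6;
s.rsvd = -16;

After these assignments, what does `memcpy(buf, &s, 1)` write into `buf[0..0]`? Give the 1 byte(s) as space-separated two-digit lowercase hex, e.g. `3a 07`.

86

bank (3b) val=6 bits=0x6 at bit 0: 0x06
rsvd (5b) val=-16 bits=0x10 at bit 3: 0x86
word = 0x86 → little-endian bytes:
  [0]=0x86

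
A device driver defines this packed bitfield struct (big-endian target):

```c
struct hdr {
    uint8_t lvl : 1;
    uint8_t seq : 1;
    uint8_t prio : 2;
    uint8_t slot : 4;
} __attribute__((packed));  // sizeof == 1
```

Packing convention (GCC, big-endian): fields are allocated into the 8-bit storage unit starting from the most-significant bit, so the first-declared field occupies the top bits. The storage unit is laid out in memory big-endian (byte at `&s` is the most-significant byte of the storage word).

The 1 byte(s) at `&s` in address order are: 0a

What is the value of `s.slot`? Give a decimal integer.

10

[0]=0x0a (big-endian) → word 0x0a
lvl:1 @ bit 7 → (0x0a>>7)&0x1 = 0x0
seq:1 @ bit 6 → (0x0a>>6)&0x1 = 0x0
prio:2 @ bit 4 → (0x0a>>4)&0x3 = 0x0
slot:4 @ bit 0 → (0x0a>>0)&0xf = 0xa  ←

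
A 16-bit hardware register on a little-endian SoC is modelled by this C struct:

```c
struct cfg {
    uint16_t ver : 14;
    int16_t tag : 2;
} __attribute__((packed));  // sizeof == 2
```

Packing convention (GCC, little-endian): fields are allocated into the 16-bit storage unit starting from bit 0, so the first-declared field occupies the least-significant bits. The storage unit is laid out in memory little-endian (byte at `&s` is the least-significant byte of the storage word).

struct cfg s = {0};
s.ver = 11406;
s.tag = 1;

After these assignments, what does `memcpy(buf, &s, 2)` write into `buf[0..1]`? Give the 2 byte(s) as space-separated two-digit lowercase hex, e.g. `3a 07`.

ver:14 = 11406 → 0x2c8e << 0 → word 0x2c8e
tag:2 = 1 → 0x1 << 14 → word 0x6c8e
word = 0x6c8e → little-endian bytes:
  [0]=0x8e  [1]=0x6c

8e 6c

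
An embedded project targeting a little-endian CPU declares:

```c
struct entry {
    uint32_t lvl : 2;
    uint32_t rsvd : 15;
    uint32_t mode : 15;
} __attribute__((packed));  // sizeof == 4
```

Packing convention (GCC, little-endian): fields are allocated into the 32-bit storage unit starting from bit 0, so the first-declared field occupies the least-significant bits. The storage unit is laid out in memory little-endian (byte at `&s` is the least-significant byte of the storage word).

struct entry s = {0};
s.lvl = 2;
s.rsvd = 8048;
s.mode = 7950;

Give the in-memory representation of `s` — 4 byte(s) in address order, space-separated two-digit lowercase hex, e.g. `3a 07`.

[0+:2] lvl=2 & 0x3 = 0x2; word=0x00000002
[2+:15] rsvd=8048 & 0x7fff = 0x1f70; word=0x00007dc2
[17+:15] mode=7950 & 0x7fff = 0x1f0e; word=0x3e1c7dc2
word = 0x3e1c7dc2 → little-endian bytes:
  [0]=0xc2  [1]=0x7d  [2]=0x1c  [3]=0x3e

c2 7d 1c 3e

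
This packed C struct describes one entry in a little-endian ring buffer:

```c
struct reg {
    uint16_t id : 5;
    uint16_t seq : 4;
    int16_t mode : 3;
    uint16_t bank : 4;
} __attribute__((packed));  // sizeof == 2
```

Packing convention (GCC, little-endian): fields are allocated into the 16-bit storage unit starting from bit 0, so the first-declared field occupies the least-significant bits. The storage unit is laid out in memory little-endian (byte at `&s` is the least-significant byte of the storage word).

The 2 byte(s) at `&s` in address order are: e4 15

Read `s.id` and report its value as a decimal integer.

4

[0]=0xe4 [1]=0x15 (little-endian) → word 0x15e4
id [0+:5] = (word>>0) & 0x1f = 4  ←
seq [5+:4] = (word>>5) & 0xf = 15
mode [9+:3] = (word>>9) & 0x7 = 2
bank [12+:4] = (word>>12) & 0xf = 1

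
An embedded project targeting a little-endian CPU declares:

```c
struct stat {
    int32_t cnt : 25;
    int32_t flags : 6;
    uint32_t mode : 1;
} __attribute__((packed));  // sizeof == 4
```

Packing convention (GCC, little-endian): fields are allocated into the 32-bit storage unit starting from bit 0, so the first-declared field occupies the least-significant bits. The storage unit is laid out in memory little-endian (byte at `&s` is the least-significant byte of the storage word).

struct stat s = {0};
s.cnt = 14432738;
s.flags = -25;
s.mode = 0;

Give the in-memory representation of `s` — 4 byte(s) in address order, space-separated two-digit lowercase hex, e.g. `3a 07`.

e2 39 dc 4e

[0+:25] cnt=14432738 & 0x1ffffff = 0xdc39e2; word=0x00dc39e2
[25+:6] flags=-25 & 0x3f = 0x27; word=0x4edc39e2
[31+:1] mode=0 & 0x1 = 0x0; word=0x4edc39e2
word = 0x4edc39e2 → little-endian bytes:
  [0]=0xe2  [1]=0x39  [2]=0xdc  [3]=0x4e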